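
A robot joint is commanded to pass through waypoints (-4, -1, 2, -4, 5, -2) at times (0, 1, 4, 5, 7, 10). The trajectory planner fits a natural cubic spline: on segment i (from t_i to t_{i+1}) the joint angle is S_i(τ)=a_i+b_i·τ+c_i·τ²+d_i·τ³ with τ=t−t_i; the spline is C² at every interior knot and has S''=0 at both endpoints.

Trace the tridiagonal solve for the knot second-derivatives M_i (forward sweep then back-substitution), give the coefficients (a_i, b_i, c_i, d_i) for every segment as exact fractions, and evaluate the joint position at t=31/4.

  seg 0: a=-4 b=1043/375 c=0 d=82/375
  seg 1: a=-1 b=1289/375 c=82/125 d=-1652/3375
  seg 2: a=2 b=-2191/375 c=-1406/375 d=449/125
  seg 3: a=-4 b=-962/375 c=527/75 d=-1747/1000
  seg 4: a=5 b=3433/750 c=-5183/1500 d=5183/13500
S(31/4) = 212843/32000

Δ: Δ0=3, Δ1=1, Δ2=-6, Δ3=9/2, Δ4=-7/3
row 1: diag=8, rhs=-12; c'=3/8, d'=-3/2
row 2: denom=8−3·3/8=55/8; d'=(-42−3·-3/2)/(55/8)=-60/11
row 3: denom=6−1·8/55=322/55; d'=(63−1·-60/11)/(322/55)=3765/322
row 4: denom=10−2·55/161=1500/161; d'=(-41−2·3765/322)/(1500/161)=-5183/750
back: M4=-5183/750
back: M3=3765/322−55/161·-5183/750=1054/75
back: M2=-60/11−8/55·1054/75=-2812/375
back: M1=-3/2−3/8·-2812/375=164/125
M: M0=0, M1=164/125, M2=-2812/375, M3=1054/75, M4=-5183/750, M5=0
seg 0: a=-4, c=M0/2=0, d=(M1−M0)/(6·1)=82/375, b=Δ0−h0·(2M0+M1)/6=1043/375
seg 1: a=-1, c=M1/2=82/125, d=(M2−M1)/(6·3)=-1652/3375, b=Δ1−h1·(2M1+M2)/6=1289/375
seg 2: a=2, c=M2/2=-1406/375, d=(M3−M2)/(6·1)=449/125, b=Δ2−h2·(2M2+M3)/6=-2191/375
seg 3: a=-4, c=M3/2=527/75, d=(M4−M3)/(6·2)=-1747/1000, b=Δ3−h3·(2M3+M4)/6=-962/375
seg 4: a=5, c=M4/2=-5183/1500, d=(M5−M4)/(6·3)=5183/13500, b=Δ4−h4·(2M4+M5)/6=3433/750
t_q=31/4 → seg 4, τ=3/4; S=5+3433/750·τ+-5183/1500·τ²+5183/13500·τ³=212843/32000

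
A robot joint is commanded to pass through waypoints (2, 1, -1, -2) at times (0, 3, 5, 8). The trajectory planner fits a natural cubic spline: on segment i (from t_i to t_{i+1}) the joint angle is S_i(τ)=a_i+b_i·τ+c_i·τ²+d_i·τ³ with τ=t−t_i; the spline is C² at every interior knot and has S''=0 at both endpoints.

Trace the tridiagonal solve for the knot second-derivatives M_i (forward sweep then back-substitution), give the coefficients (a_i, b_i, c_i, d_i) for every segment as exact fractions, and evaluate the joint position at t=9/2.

  seg 0: a=2 b=-1/12 c=0 d=-1/36
  seg 1: a=1 b=-5/6 c=-1/4 d=1/12
  seg 2: a=-1 b=-5/6 c=1/4 d=-1/36
S(9/2) = -17/32

Δ: Δ0=-1/3, Δ1=-1, Δ2=-1/3
row 1: diag=10, rhs=-4; c'=1/5, d'=-2/5
row 2: denom=10−2·1/5=48/5; d'=(4−2·-2/5)/(48/5)=1/2
back: M2=1/2
back: M1=-2/5−1/5·1/2=-1/2
M: M0=0, M1=-1/2, M2=1/2, M3=0
seg 0: a=2, c=M0/2=0, d=(M1−M0)/(6·3)=-1/36, b=Δ0−h0·(2M0+M1)/6=-1/12
seg 1: a=1, c=M1/2=-1/4, d=(M2−M1)/(6·2)=1/12, b=Δ1−h1·(2M1+M2)/6=-5/6
seg 2: a=-1, c=M2/2=1/4, d=(M3−M2)/(6·3)=-1/36, b=Δ2−h2·(2M2+M3)/6=-5/6
t_q=9/2 → seg 1, τ=3/2; S=1+-5/6·τ+-1/4·τ²+1/12·τ³=-17/32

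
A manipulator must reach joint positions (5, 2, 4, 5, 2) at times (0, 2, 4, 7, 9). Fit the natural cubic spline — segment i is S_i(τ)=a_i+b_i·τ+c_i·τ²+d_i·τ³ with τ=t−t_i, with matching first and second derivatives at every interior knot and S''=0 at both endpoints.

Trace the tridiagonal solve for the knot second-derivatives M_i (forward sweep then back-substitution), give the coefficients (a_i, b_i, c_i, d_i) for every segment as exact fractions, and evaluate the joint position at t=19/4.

Δ: Δ0=-3/2, Δ1=1, Δ2=1/3, Δ3=-3/2
row 1: diag=8, rhs=15; c'=1/4, d'=15/8
row 2: denom=10−2·1/4=19/2; d'=(-4−2·15/8)/(19/2)=-31/38
row 3: denom=10−3·6/19=172/19; d'=(-11−3·-31/38)/(172/19)=-325/344
back: M3=-325/344
back: M2=-31/38−6/19·-325/344=-89/172
back: M1=15/8−1/4·-89/172=1379/688
M: M0=0, M1=1379/688, M2=-89/172, M3=-325/344, M4=0
seg 0: a=5, c=M0/2=0, d=(M1−M0)/(6·2)=1379/8256, b=Δ0−h0·(2M0+M1)/6=-4475/2064
seg 1: a=2, c=M1/2=1379/1376, d=(M2−M1)/(6·2)=-1735/8256, b=Δ1−h1·(2M1+M2)/6=-169/1032
seg 2: a=4, c=M2/2=-89/344, d=(M3−M2)/(6·3)=-49/2064, b=Δ2−h2·(2M2+M3)/6=2731/2064
seg 3: a=5, c=M3/2=-325/688, d=(M4−M3)/(6·2)=325/4128, b=Δ3−h3·(2M3+M4)/6=-449/516
t_q=19/4 → seg 2, τ=3/4; S=4+2731/2064·τ+-89/344·τ²+-49/2064·τ³=212975/44032

  seg 0: a=5 b=-4475/2064 c=0 d=1379/8256
  seg 1: a=2 b=-169/1032 c=1379/1376 d=-1735/8256
  seg 2: a=4 b=2731/2064 c=-89/344 d=-49/2064
  seg 3: a=5 b=-449/516 c=-325/688 d=325/4128
S(19/4) = 212975/44032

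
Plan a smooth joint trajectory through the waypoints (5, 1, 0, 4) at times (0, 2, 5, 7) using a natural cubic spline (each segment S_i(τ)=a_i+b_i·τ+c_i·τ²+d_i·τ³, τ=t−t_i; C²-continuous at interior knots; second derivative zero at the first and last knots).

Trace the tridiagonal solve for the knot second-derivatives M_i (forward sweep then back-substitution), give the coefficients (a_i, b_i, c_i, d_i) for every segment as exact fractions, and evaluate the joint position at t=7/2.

Δ: Δ0=-2, Δ1=-1/3, Δ2=2
row 1: diag=10, rhs=10; c'=3/10, d'=1
row 2: denom=10−3·3/10=91/10; d'=(14−3·1)/(91/10)=110/91
back: M2=110/91
back: M1=1−3/10·110/91=58/91
M: M0=0, M1=58/91, M2=110/91, M3=0
seg 0: a=5, c=M0/2=0, d=(M1−M0)/(6·2)=29/546, b=Δ0−h0·(2M0+M1)/6=-604/273
seg 1: a=1, c=M1/2=29/91, d=(M2−M1)/(6·3)=2/63, b=Δ1−h1·(2M1+M2)/6=-430/273
seg 2: a=0, c=M2/2=55/91, d=(M3−M2)/(6·2)=-55/546, b=Δ2−h2·(2M2+M3)/6=326/273
t_q=7/2 → seg 1, τ=3/2; S=1+-430/273·τ+29/91·τ²+2/63·τ³=-7/13

  seg 0: a=5 b=-604/273 c=0 d=29/546
  seg 1: a=1 b=-430/273 c=29/91 d=2/63
  seg 2: a=0 b=326/273 c=55/91 d=-55/546
S(7/2) = -7/13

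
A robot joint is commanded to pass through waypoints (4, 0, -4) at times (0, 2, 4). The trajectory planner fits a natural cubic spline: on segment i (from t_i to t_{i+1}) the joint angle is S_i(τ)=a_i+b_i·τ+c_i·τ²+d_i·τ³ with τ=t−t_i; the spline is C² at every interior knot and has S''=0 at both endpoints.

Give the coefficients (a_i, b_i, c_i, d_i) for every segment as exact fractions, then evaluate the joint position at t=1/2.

  seg 0: a=4 b=-2 c=0 d=0
  seg 1: a=0 b=-2 c=0 d=0
S(1/2) = 3

Δ: Δ0=-2, Δ1=-2
row 1: diag=8, rhs=0; c'=1/4, d'=0
back: M1=0
M: M0=0, M1=0, M2=0
seg 0: a=4, c=M0/2=0, d=(M1−M0)/(6·2)=0, b=Δ0−h0·(2M0+M1)/6=-2
seg 1: a=0, c=M1/2=0, d=(M2−M1)/(6·2)=0, b=Δ1−h1·(2M1+M2)/6=-2
t_q=1/2 → seg 0, τ=1/2; S=4+-2·τ+0·τ²+0·τ³=3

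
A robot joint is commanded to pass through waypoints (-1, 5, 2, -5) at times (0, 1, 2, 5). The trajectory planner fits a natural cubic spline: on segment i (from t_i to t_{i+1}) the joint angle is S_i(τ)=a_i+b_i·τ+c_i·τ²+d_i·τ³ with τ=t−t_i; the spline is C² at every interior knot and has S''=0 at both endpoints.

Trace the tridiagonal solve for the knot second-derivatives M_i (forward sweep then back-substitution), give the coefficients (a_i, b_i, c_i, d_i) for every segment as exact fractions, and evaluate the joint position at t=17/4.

Δ: Δ0=6, Δ1=-3, Δ2=-7/3
row 1: diag=4, rhs=-54; c'=1/4, d'=-27/2
row 2: denom=8−1·1/4=31/4; d'=(4−1·-27/2)/(31/4)=70/31
back: M2=70/31
back: M1=-27/2−1/4·70/31=-436/31
M: M0=0, M1=-436/31, M2=70/31, M3=0
seg 0: a=-1, c=M0/2=0, d=(M1−M0)/(6·1)=-218/93, b=Δ0−h0·(2M0+M1)/6=776/93
seg 1: a=5, c=M1/2=-218/31, d=(M2−M1)/(6·1)=253/93, b=Δ1−h1·(2M1+M2)/6=122/93
seg 2: a=2, c=M2/2=35/31, d=(M3−M2)/(6·3)=-35/279, b=Δ2−h2·(2M2+M3)/6=-427/93
t_q=17/4 → seg 2, τ=9/4; S=2+-427/93·τ+35/31·τ²+-35/279·τ³=-8023/1984

  seg 0: a=-1 b=776/93 c=0 d=-218/93
  seg 1: a=5 b=122/93 c=-218/31 d=253/93
  seg 2: a=2 b=-427/93 c=35/31 d=-35/279
S(17/4) = -8023/1984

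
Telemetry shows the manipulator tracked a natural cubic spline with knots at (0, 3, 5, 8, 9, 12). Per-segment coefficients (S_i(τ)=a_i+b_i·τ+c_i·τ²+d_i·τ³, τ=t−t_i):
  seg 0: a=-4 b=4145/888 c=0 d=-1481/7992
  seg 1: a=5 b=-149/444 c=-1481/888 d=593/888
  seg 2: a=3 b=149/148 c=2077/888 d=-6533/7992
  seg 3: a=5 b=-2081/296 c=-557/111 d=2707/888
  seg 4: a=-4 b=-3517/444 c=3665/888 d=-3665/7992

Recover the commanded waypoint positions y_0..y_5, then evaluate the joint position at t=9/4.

y_0=-4 y_1=5 y_2=3 y_3=5 y_4=-4 y_5=-3
S(9/4) = 83197/18944

y_0 = S_0(0) = a_0 = -4
y_1 = S_1(0) = a_1 = 5
y_2 = S_2(0) = a_2 = 3
y_3 = S_3(0) = a_3 = 5
y_4 = S_4(0) = a_4 = -4
y_5 = S_4(3) = -3
t_q=9/4 is in segment 0 (τ=9/4); S_0(τ)=83197/18944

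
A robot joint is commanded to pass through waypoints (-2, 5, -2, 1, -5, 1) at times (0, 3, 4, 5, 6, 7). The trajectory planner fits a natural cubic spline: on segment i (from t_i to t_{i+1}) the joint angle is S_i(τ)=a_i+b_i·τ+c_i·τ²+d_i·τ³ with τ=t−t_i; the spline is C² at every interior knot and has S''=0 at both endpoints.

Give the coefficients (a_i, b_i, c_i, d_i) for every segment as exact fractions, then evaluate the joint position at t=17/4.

Δ: Δ0=7/3, Δ1=-7, Δ2=3, Δ3=-6, Δ4=6
row 1: diag=8, rhs=-56; c'=1/8, d'=-7
row 2: denom=4−1·1/8=31/8; d'=(60−1·-7)/(31/8)=536/31
row 3: denom=4−1·8/31=116/31; d'=(-54−1·536/31)/(116/31)=-1105/58
row 4: denom=4−1·31/116=433/116; d'=(72−1·-1105/58)/(433/116)=10562/433
back: M4=10562/433
back: M3=-1105/58−31/116·10562/433=-11072/433
back: M2=536/31−8/31·-11072/433=10344/433
back: M1=-7−1/8·10344/433=-4324/433
M: M0=0, M1=-4324/433, M2=10344/433, M3=-11072/433, M4=10562/433, M5=0
seg 0: a=-2, c=M0/2=0, d=(M1−M0)/(6·3)=-2162/3897, b=Δ0−h0·(2M0+M1)/6=9517/1299
seg 1: a=5, c=M1/2=-2162/433, d=(M2−M1)/(6·1)=7334/1299, b=Δ1−h1·(2M1+M2)/6=-9941/1299
seg 2: a=-2, c=M2/2=5172/433, d=(M3−M2)/(6·1)=-10708/1299, b=Δ2−h2·(2M2+M3)/6=-911/1299
seg 3: a=1, c=M3/2=-5536/433, d=(M4−M3)/(6·1)=10817/1299, b=Δ3−h3·(2M3+M4)/6=-2003/1299
seg 4: a=-5, c=M4/2=5281/433, d=(M5−M4)/(6·1)=-5281/1299, b=Δ4−h4·(2M4+M5)/6=-2768/1299
t_q=17/4 → seg 2, τ=1/4; S=-2+-911/1299·τ+5172/433·τ²+-10708/1299·τ³=-10791/6928

  seg 0: a=-2 b=9517/1299 c=0 d=-2162/3897
  seg 1: a=5 b=-9941/1299 c=-2162/433 d=7334/1299
  seg 2: a=-2 b=-911/1299 c=5172/433 d=-10708/1299
  seg 3: a=1 b=-2003/1299 c=-5536/433 d=10817/1299
  seg 4: a=-5 b=-2768/1299 c=5281/433 d=-5281/1299
S(17/4) = -10791/6928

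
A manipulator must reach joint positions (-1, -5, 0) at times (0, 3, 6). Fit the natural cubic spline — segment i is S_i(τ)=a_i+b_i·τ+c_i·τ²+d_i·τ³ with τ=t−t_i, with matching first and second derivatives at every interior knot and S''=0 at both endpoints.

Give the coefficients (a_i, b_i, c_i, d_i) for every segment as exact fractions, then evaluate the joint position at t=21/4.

Δ: Δ0=-4/3, Δ1=5/3
row 1: diag=12, rhs=18; c'=1/4, d'=3/2
back: M1=3/2
M: M0=0, M1=3/2, M2=0
seg 0: a=-1, c=M0/2=0, d=(M1−M0)/(6·3)=1/12, b=Δ0−h0·(2M0+M1)/6=-25/12
seg 1: a=-5, c=M1/2=3/4, d=(M2−M1)/(6·3)=-1/12, b=Δ1−h1·(2M1+M2)/6=1/6
t_q=21/4 → seg 1, τ=9/4; S=-5+1/6·τ+3/4·τ²+-1/12·τ³=-455/256

  seg 0: a=-1 b=-25/12 c=0 d=1/12
  seg 1: a=-5 b=1/6 c=3/4 d=-1/12
S(21/4) = -455/256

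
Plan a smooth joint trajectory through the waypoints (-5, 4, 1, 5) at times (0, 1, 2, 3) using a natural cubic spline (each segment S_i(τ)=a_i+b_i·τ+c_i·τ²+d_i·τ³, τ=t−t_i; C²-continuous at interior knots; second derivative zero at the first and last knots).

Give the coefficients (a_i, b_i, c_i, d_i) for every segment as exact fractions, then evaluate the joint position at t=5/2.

Δ: Δ0=9, Δ1=-3, Δ2=4
row 1: diag=4, rhs=-72; c'=1/4, d'=-18
row 2: denom=4−1·1/4=15/4; d'=(42−1·-18)/(15/4)=16
back: M2=16
back: M1=-18−1/4·16=-22
M: M0=0, M1=-22, M2=16, M3=0
seg 0: a=-5, c=M0/2=0, d=(M1−M0)/(6·1)=-11/3, b=Δ0−h0·(2M0+M1)/6=38/3
seg 1: a=4, c=M1/2=-11, d=(M2−M1)/(6·1)=19/3, b=Δ1−h1·(2M1+M2)/6=5/3
seg 2: a=1, c=M2/2=8, d=(M3−M2)/(6·1)=-8/3, b=Δ2−h2·(2M2+M3)/6=-4/3
t_q=5/2 → seg 2, τ=1/2; S=1+-4/3·τ+8·τ²+-8/3·τ³=2

  seg 0: a=-5 b=38/3 c=0 d=-11/3
  seg 1: a=4 b=5/3 c=-11 d=19/3
  seg 2: a=1 b=-4/3 c=8 d=-8/3
S(5/2) = 2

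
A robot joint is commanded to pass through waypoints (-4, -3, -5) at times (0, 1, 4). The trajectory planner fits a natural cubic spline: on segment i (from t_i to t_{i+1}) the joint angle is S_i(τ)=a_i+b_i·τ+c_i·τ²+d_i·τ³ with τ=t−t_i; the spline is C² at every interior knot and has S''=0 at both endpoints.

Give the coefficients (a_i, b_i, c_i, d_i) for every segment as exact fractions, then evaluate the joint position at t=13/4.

  seg 0: a=-4 b=29/24 c=0 d=-5/24
  seg 1: a=-3 b=7/12 c=-5/8 d=5/72
S(13/4) = -2079/512

Δ: Δ0=1, Δ1=-2/3
row 1: diag=8, rhs=-10; c'=3/8, d'=-5/4
back: M1=-5/4
M: M0=0, M1=-5/4, M2=0
seg 0: a=-4, c=M0/2=0, d=(M1−M0)/(6·1)=-5/24, b=Δ0−h0·(2M0+M1)/6=29/24
seg 1: a=-3, c=M1/2=-5/8, d=(M2−M1)/(6·3)=5/72, b=Δ1−h1·(2M1+M2)/6=7/12
t_q=13/4 → seg 1, τ=9/4; S=-3+7/12·τ+-5/8·τ²+5/72·τ³=-2079/512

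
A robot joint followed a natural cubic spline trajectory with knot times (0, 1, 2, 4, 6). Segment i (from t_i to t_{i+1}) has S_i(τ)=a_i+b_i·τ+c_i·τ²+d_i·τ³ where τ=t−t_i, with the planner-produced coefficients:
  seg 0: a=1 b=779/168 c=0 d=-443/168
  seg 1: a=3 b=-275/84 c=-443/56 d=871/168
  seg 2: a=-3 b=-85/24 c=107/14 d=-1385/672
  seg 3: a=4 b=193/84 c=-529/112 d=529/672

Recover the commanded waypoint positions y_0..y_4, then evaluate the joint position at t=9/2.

y_0 = S_0(0) = a_0 = 1
y_1 = S_1(0) = a_1 = 3
y_2 = S_2(0) = a_2 = -3
y_3 = S_3(0) = a_3 = 4
y_4 = S_3(2) = -4
t_q=9/2 is in segment 3 (τ=1/2); S_3(τ)=1041/256

y_0=1 y_1=3 y_2=-3 y_3=4 y_4=-4
S(9/2) = 1041/256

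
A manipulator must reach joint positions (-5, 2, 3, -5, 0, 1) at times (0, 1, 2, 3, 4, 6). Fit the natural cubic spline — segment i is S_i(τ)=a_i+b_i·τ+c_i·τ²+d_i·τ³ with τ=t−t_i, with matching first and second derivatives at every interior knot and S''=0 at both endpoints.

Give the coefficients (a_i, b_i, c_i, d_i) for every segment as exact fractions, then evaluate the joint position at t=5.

  seg 0: a=-5 b=1649/214 c=0 d=-151/214
  seg 1: a=2 b=598/107 c=-453/214 d=-529/214
  seg 2: a=3 b=-1297/214 c=-1020/107 d=1625/214
  seg 3: a=-5 b=-251/107 c=2835/214 d=-1263/214
  seg 4: a=0 b=1379/214 c=-477/107 d=159/214
S(5) = 292/107

Δ: Δ0=7, Δ1=1, Δ2=-8, Δ3=5, Δ4=1/2
row 1: diag=4, rhs=-36; c'=1/4, d'=-9
row 2: denom=4−1·1/4=15/4; d'=(-54−1·-9)/(15/4)=-12
row 3: denom=4−1·4/15=56/15; d'=(78−1·-12)/(56/15)=675/28
row 4: denom=6−1·15/56=321/56; d'=(-27−1·675/28)/(321/56)=-954/107
back: M4=-954/107
back: M3=675/28−15/56·-954/107=2835/107
back: M2=-12−4/15·2835/107=-2040/107
back: M1=-9−1/4·-2040/107=-453/107
M: M0=0, M1=-453/107, M2=-2040/107, M3=2835/107, M4=-954/107, M5=0
seg 0: a=-5, c=M0/2=0, d=(M1−M0)/(6·1)=-151/214, b=Δ0−h0·(2M0+M1)/6=1649/214
seg 1: a=2, c=M1/2=-453/214, d=(M2−M1)/(6·1)=-529/214, b=Δ1−h1·(2M1+M2)/6=598/107
seg 2: a=3, c=M2/2=-1020/107, d=(M3−M2)/(6·1)=1625/214, b=Δ2−h2·(2M2+M3)/6=-1297/214
seg 3: a=-5, c=M3/2=2835/214, d=(M4−M3)/(6·1)=-1263/214, b=Δ3−h3·(2M3+M4)/6=-251/107
seg 4: a=0, c=M4/2=-477/107, d=(M5−M4)/(6·2)=159/214, b=Δ4−h4·(2M4+M5)/6=1379/214
t_q=5 → seg 4, τ=1; S=0+1379/214·τ+-477/107·τ²+159/214·τ³=292/107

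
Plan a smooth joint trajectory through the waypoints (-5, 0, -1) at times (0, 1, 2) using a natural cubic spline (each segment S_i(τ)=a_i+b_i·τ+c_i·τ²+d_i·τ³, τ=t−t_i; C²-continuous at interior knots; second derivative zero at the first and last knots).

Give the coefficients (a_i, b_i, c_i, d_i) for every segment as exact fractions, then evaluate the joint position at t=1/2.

Δ: Δ0=5, Δ1=-1
row 1: diag=4, rhs=-36; c'=1/4, d'=-9
back: M1=-9
M: M0=0, M1=-9, M2=0
seg 0: a=-5, c=M0/2=0, d=(M1−M0)/(6·1)=-3/2, b=Δ0−h0·(2M0+M1)/6=13/2
seg 1: a=0, c=M1/2=-9/2, d=(M2−M1)/(6·1)=3/2, b=Δ1−h1·(2M1+M2)/6=2
t_q=1/2 → seg 0, τ=1/2; S=-5+13/2·τ+0·τ²+-3/2·τ³=-31/16

  seg 0: a=-5 b=13/2 c=0 d=-3/2
  seg 1: a=0 b=2 c=-9/2 d=3/2
S(1/2) = -31/16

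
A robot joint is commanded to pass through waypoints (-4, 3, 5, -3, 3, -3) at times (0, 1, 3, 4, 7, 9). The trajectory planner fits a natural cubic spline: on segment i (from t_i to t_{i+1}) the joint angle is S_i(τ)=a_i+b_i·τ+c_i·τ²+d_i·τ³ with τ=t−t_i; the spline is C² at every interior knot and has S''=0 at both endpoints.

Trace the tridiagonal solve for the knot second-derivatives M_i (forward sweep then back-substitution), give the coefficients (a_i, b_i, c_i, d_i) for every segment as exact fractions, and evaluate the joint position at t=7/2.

Δ: Δ0=7, Δ1=1, Δ2=-8, Δ3=2, Δ4=-3
row 1: diag=6, rhs=-36; c'=1/3, d'=-6
row 2: denom=6−2·1/3=16/3; d'=(-54−2·-6)/(16/3)=-63/8
row 3: denom=8−1·3/16=125/16; d'=(60−1·-63/8)/(125/16)=1086/125
row 4: denom=10−3·48/125=1106/125; d'=(-30−3·1086/125)/(1106/125)=-3504/553
back: M4=-3504/553
back: M3=1086/125−48/125·-3504/553=6150/553
back: M2=-63/8−3/16·6150/553=-5508/553
back: M1=-6−1/3·-5508/553=-1482/553
M: M0=0, M1=-1482/553, M2=-5508/553, M3=6150/553, M4=-3504/553, M5=0
seg 0: a=-4, c=M0/2=0, d=(M1−M0)/(6·1)=-247/553, b=Δ0−h0·(2M0+M1)/6=4118/553
seg 1: a=3, c=M1/2=-741/553, d=(M2−M1)/(6·2)=-671/1106, b=Δ1−h1·(2M1+M2)/6=3377/553
seg 2: a=5, c=M2/2=-2754/553, d=(M3−M2)/(6·1)=1943/553, b=Δ2−h2·(2M2+M3)/6=-3613/553
seg 3: a=-3, c=M3/2=3075/553, d=(M4−M3)/(6·3)=-1609/1659, b=Δ3−h3·(2M3+M4)/6=-3292/553
seg 4: a=3, c=M4/2=-1752/553, d=(M5−M4)/(6·2)=292/553, b=Δ4−h4·(2M4+M5)/6=677/553
t_q=7/2 → seg 2, τ=1/2; S=5+-3613/553·τ+-2754/553·τ²+1943/553·τ³=4103/4424

  seg 0: a=-4 b=4118/553 c=0 d=-247/553
  seg 1: a=3 b=3377/553 c=-741/553 d=-671/1106
  seg 2: a=5 b=-3613/553 c=-2754/553 d=1943/553
  seg 3: a=-3 b=-3292/553 c=3075/553 d=-1609/1659
  seg 4: a=3 b=677/553 c=-1752/553 d=292/553
S(7/2) = 4103/4424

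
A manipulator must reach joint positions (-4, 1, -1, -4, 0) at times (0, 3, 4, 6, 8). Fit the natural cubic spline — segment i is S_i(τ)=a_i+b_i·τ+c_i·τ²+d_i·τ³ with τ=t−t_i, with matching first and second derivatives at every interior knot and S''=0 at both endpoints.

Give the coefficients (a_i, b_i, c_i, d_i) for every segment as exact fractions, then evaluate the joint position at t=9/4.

  seg 0: a=-4 b=3145/1032 c=0 d=-475/3096
  seg 1: a=1 b=-565/516 c=-475/344 d=491/1032
  seg 2: a=-1 b=-2507/1032 c=2/43 d=863/4128
  seg 3: a=-4 b=137/516 c=895/688 d=-895/4128
S(9/4) = 24421/22016

Δ: Δ0=5/3, Δ1=-2, Δ2=-3/2, Δ3=2
row 1: diag=8, rhs=-22; c'=1/8, d'=-11/4
row 2: denom=6−1·1/8=47/8; d'=(3−1·-11/4)/(47/8)=46/47
row 3: denom=8−2·16/47=344/47; d'=(21−2·46/47)/(344/47)=895/344
back: M3=895/344
back: M2=46/47−16/47·895/344=4/43
back: M1=-11/4−1/8·4/43=-475/172
M: M0=0, M1=-475/172, M2=4/43, M3=895/344, M4=0
seg 0: a=-4, c=M0/2=0, d=(M1−M0)/(6·3)=-475/3096, b=Δ0−h0·(2M0+M1)/6=3145/1032
seg 1: a=1, c=M1/2=-475/344, d=(M2−M1)/(6·1)=491/1032, b=Δ1−h1·(2M1+M2)/6=-565/516
seg 2: a=-1, c=M2/2=2/43, d=(M3−M2)/(6·2)=863/4128, b=Δ2−h2·(2M2+M3)/6=-2507/1032
seg 3: a=-4, c=M3/2=895/688, d=(M4−M3)/(6·2)=-895/4128, b=Δ3−h3·(2M3+M4)/6=137/516
t_q=9/4 → seg 0, τ=9/4; S=-4+3145/1032·τ+0·τ²+-475/3096·τ³=24421/22016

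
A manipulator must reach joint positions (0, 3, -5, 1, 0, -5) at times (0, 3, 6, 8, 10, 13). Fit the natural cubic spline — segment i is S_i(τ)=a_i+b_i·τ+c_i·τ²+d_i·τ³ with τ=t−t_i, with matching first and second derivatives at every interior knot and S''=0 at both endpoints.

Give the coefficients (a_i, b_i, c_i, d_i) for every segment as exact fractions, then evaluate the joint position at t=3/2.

Δ: Δ0=1, Δ1=-8/3, Δ2=3, Δ3=-1/2, Δ4=-5/3
row 1: diag=12, rhs=-22; c'=1/4, d'=-11/6
row 2: denom=10−3·1/4=37/4; d'=(34−3·-11/6)/(37/4)=158/37
row 3: denom=8−2·8/37=280/37; d'=(-21−2·158/37)/(280/37)=-1093/280
row 4: denom=10−2·37/140=663/70; d'=(-7−2·-1093/280)/(663/70)=113/1326
back: M4=113/1326
back: M3=-1093/280−37/140·113/1326=-2603/663
back: M2=158/37−8/37·-2603/663=3394/663
back: M1=-11/6−1/4·3394/663=-688/221
M: M0=0, M1=-688/221, M2=3394/663, M3=-2603/663, M4=113/1326, M5=0
seg 0: a=0, c=M0/2=0, d=(M1−M0)/(6·3)=-344/1989, b=Δ0−h0·(2M0+M1)/6=565/221
seg 1: a=3, c=M1/2=-344/221, d=(M2−M1)/(6·3)=2729/5967, b=Δ1−h1·(2M1+M2)/6=-467/221
seg 2: a=-5, c=M2/2=1697/663, d=(M3−M2)/(6·2)=-1999/2652, b=Δ2−h2·(2M2+M3)/6=198/221
seg 3: a=1, c=M3/2=-2603/1326, d=(M4−M3)/(6·2)=591/1768, b=Δ3−h3·(2M3+M4)/6=1385/663
seg 4: a=0, c=M4/2=113/2652, d=(M5−M4)/(6·3)=-113/23868, b=Δ4−h4·(2M4+M5)/6=-2323/1326
t_q=3/2 → seg 0, τ=3/2; S=0+565/221·τ+0·τ²+-344/1989·τ³=1437/442

  seg 0: a=0 b=565/221 c=0 d=-344/1989
  seg 1: a=3 b=-467/221 c=-344/221 d=2729/5967
  seg 2: a=-5 b=198/221 c=1697/663 d=-1999/2652
  seg 3: a=1 b=1385/663 c=-2603/1326 d=591/1768
  seg 4: a=0 b=-2323/1326 c=113/2652 d=-113/23868
S(3/2) = 1437/442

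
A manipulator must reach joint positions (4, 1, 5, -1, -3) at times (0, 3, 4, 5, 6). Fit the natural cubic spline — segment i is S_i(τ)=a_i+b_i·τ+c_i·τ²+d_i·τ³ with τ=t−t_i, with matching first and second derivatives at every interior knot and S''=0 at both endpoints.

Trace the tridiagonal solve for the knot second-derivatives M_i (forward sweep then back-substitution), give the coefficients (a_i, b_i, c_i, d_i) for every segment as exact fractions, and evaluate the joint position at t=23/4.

Δ: Δ0=-1, Δ1=4, Δ2=-6, Δ3=-2
row 1: diag=8, rhs=30; c'=1/8, d'=15/4
row 2: denom=4−1·1/8=31/8; d'=(-60−1·15/4)/(31/8)=-510/31
row 3: denom=4−1·8/31=116/31; d'=(24−1·-510/31)/(116/31)=627/58
back: M3=627/58
back: M2=-510/31−8/31·627/58=-558/29
back: M1=15/4−1/8·-558/29=357/58
M: M0=0, M1=357/58, M2=-558/29, M3=627/58, M4=0
seg 0: a=4, c=M0/2=0, d=(M1−M0)/(6·3)=119/348, b=Δ0−h0·(2M0+M1)/6=-473/116
seg 1: a=1, c=M1/2=357/116, d=(M2−M1)/(6·1)=-491/116, b=Δ1−h1·(2M1+M2)/6=299/58
seg 2: a=5, c=M2/2=-279/29, d=(M3−M2)/(6·1)=581/116, b=Δ2−h2·(2M2+M3)/6=-161/116
seg 3: a=-1, c=M3/2=627/116, d=(M4−M3)/(6·1)=-209/116, b=Δ3−h3·(2M3+M4)/6=-325/58
t_q=23/4 → seg 3, τ=3/4; S=-1+-325/58·τ+627/116·τ²+-209/116·τ³=-21695/7424

  seg 0: a=4 b=-473/116 c=0 d=119/348
  seg 1: a=1 b=299/58 c=357/116 d=-491/116
  seg 2: a=5 b=-161/116 c=-279/29 d=581/116
  seg 3: a=-1 b=-325/58 c=627/116 d=-209/116
S(23/4) = -21695/7424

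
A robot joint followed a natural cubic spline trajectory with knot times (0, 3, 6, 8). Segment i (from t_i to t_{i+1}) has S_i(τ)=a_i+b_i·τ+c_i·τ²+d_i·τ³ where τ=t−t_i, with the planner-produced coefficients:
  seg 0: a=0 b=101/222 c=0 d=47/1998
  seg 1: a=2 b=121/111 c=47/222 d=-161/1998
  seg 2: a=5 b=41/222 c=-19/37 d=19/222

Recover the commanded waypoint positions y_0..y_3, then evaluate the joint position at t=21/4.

y_0=0 y_1=2 y_2=5 y_3=4
S(21/4) = 21817/4736

y_0 = S_0(0) = a_0 = 0
y_1 = S_1(0) = a_1 = 2
y_2 = S_2(0) = a_2 = 5
y_3 = S_2(2) = 4
t_q=21/4 is in segment 1 (τ=9/4); S_1(τ)=21817/4736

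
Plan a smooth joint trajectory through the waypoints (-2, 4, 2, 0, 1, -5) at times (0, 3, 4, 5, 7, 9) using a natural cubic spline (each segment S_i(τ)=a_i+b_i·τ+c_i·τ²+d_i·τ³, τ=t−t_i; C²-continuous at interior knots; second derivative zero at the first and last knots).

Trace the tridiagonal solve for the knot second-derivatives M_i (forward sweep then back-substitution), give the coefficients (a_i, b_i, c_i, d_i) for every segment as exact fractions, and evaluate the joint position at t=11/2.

  seg 0: a=-2 b=907/260 c=0 d=-43/260
  seg 1: a=4 b=-127/130 c=-387/260 d=121/260
  seg 2: a=2 b=-133/52 c=-6/65 d=13/20
  seg 3: a=0 b=-103/130 c=483/260 d=-63/104
  seg 4: a=1 b=-41/65 c=-231/130 d=77/260
S(11/2) = -31/4160

Δ: Δ0=2, Δ1=-2, Δ2=-2, Δ3=1/2, Δ4=-3
row 1: diag=8, rhs=-24; c'=1/8, d'=-3
row 2: denom=4−1·1/8=31/8; d'=(0−1·-3)/(31/8)=24/31
row 3: denom=6−1·8/31=178/31; d'=(15−1·24/31)/(178/31)=441/178
row 4: denom=8−2·31/89=650/89; d'=(-21−2·441/178)/(650/89)=-231/65
back: M4=-231/65
back: M3=441/178−31/89·-231/65=483/130
back: M2=24/31−8/31·483/130=-12/65
back: M1=-3−1/8·-12/65=-387/130
M: M0=0, M1=-387/130, M2=-12/65, M3=483/130, M4=-231/65, M5=0
seg 0: a=-2, c=M0/2=0, d=(M1−M0)/(6·3)=-43/260, b=Δ0−h0·(2M0+M1)/6=907/260
seg 1: a=4, c=M1/2=-387/260, d=(M2−M1)/(6·1)=121/260, b=Δ1−h1·(2M1+M2)/6=-127/130
seg 2: a=2, c=M2/2=-6/65, d=(M3−M2)/(6·1)=13/20, b=Δ2−h2·(2M2+M3)/6=-133/52
seg 3: a=0, c=M3/2=483/260, d=(M4−M3)/(6·2)=-63/104, b=Δ3−h3·(2M3+M4)/6=-103/130
seg 4: a=1, c=M4/2=-231/130, d=(M5−M4)/(6·2)=77/260, b=Δ4−h4·(2M4+M5)/6=-41/65
t_q=11/2 → seg 3, τ=1/2; S=0+-103/130·τ+483/260·τ²+-63/104·τ³=-31/4160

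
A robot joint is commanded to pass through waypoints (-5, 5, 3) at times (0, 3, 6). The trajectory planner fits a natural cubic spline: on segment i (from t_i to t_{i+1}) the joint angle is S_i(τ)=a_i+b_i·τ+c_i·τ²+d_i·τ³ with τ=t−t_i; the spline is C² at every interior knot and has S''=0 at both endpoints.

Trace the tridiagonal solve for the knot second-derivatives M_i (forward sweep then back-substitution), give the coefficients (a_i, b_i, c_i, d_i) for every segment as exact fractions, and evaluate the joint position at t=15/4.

Δ: Δ0=10/3, Δ1=-2/3
row 1: diag=12, rhs=-24; c'=1/4, d'=-2
back: M1=-2
M: M0=0, M1=-2, M2=0
seg 0: a=-5, c=M0/2=0, d=(M1−M0)/(6·3)=-1/9, b=Δ0−h0·(2M0+M1)/6=13/3
seg 1: a=5, c=M1/2=-1, d=(M2−M1)/(6·3)=1/9, b=Δ1−h1·(2M1+M2)/6=4/3
t_q=15/4 → seg 1, τ=3/4; S=5+4/3·τ+-1·τ²+1/9·τ³=351/64

  seg 0: a=-5 b=13/3 c=0 d=-1/9
  seg 1: a=5 b=4/3 c=-1 d=1/9
S(15/4) = 351/64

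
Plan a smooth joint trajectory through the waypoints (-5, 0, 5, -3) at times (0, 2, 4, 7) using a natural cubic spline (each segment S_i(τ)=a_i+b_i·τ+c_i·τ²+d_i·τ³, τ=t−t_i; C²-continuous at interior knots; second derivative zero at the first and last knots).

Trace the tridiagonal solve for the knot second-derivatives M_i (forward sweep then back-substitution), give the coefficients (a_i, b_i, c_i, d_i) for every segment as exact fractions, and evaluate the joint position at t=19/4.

Δ: Δ0=5/2, Δ1=5/2, Δ2=-8/3
row 1: diag=8, rhs=0; c'=1/4, d'=0
row 2: denom=10−2·1/4=19/2; d'=(-31−2·0)/(19/2)=-62/19
back: M2=-62/19
back: M1=0−1/4·-62/19=31/38
M: M0=0, M1=31/38, M2=-62/19, M3=0
seg 0: a=-5, c=M0/2=0, d=(M1−M0)/(6·2)=31/456, b=Δ0−h0·(2M0+M1)/6=127/57
seg 1: a=0, c=M1/2=31/76, d=(M2−M1)/(6·2)=-155/456, b=Δ1−h1·(2M1+M2)/6=347/114
seg 2: a=5, c=M2/2=-31/19, d=(M3−M2)/(6·3)=31/171, b=Δ2−h2·(2M2+M3)/6=34/57
t_q=19/4 → seg 2, τ=3/4; S=5+34/57·τ+-31/19·τ²+31/171·τ³=5601/1216

  seg 0: a=-5 b=127/57 c=0 d=31/456
  seg 1: a=0 b=347/114 c=31/76 d=-155/456
  seg 2: a=5 b=34/57 c=-31/19 d=31/171
S(19/4) = 5601/1216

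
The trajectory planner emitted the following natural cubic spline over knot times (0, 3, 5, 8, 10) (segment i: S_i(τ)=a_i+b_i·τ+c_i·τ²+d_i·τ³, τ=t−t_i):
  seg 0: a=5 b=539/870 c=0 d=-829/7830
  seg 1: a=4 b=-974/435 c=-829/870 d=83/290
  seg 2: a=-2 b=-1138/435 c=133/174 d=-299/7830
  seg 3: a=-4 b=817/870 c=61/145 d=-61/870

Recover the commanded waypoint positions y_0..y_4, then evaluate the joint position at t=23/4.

y_0=5 y_1=4 y_2=-2 y_3=-4 y_4=-1
S(23/4) = -13171/3712

y_0 = S_0(0) = a_0 = 5
y_1 = S_1(0) = a_1 = 4
y_2 = S_2(0) = a_2 = -2
y_3 = S_3(0) = a_3 = -4
y_4 = S_3(2) = -1
t_q=23/4 is in segment 2 (τ=3/4); S_2(τ)=-13171/3712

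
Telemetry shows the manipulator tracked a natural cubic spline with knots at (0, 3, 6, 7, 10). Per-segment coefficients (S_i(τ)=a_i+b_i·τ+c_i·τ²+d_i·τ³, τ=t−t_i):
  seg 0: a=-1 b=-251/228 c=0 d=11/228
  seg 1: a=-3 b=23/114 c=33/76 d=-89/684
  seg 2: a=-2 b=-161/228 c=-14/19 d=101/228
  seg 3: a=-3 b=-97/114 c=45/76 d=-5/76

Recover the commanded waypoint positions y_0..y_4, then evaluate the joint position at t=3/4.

y_0 = S_0(0) = a_0 = -1
y_1 = S_1(0) = a_1 = -3
y_2 = S_2(0) = a_2 = -2
y_3 = S_3(0) = a_3 = -3
y_4 = S_3(3) = -2
t_q=3/4 is in segment 0 (τ=3/4); S_0(τ)=-8781/4864

y_0=-1 y_1=-3 y_2=-2 y_3=-3 y_4=-2
S(3/4) = -8781/4864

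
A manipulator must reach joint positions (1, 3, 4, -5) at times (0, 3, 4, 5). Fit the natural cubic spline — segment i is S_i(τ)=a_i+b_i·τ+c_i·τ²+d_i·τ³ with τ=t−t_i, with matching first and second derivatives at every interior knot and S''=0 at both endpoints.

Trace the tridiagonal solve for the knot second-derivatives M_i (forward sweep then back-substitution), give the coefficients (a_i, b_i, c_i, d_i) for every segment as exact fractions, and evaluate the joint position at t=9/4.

Δ: Δ0=2/3, Δ1=1, Δ2=-9
row 1: diag=8, rhs=2; c'=1/8, d'=1/4
row 2: denom=4−1·1/8=31/8; d'=(-60−1·1/4)/(31/8)=-482/31
back: M2=-482/31
back: M1=1/4−1/8·-482/31=68/31
M: M0=0, M1=68/31, M2=-482/31, M3=0
seg 0: a=1, c=M0/2=0, d=(M1−M0)/(6·3)=34/279, b=Δ0−h0·(2M0+M1)/6=-40/93
seg 1: a=3, c=M1/2=34/31, d=(M2−M1)/(6·1)=-275/93, b=Δ1−h1·(2M1+M2)/6=266/93
seg 2: a=4, c=M2/2=-241/31, d=(M3−M2)/(6·1)=241/93, b=Δ2−h2·(2M2+M3)/6=-355/93
t_q=9/4 → seg 0, τ=9/4; S=1+-40/93·τ+0·τ²+34/279·τ³=1409/992

  seg 0: a=1 b=-40/93 c=0 d=34/279
  seg 1: a=3 b=266/93 c=34/31 d=-275/93
  seg 2: a=4 b=-355/93 c=-241/31 d=241/93
S(9/4) = 1409/992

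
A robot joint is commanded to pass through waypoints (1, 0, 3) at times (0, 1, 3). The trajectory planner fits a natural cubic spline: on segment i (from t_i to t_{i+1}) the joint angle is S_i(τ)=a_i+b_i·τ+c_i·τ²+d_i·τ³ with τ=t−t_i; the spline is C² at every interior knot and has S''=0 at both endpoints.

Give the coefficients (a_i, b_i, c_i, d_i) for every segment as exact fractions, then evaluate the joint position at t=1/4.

Δ: Δ0=-1, Δ1=3/2
row 1: diag=6, rhs=15; c'=1/3, d'=5/2
back: M1=5/2
M: M0=0, M1=5/2, M2=0
seg 0: a=1, c=M0/2=0, d=(M1−M0)/(6·1)=5/12, b=Δ0−h0·(2M0+M1)/6=-17/12
seg 1: a=0, c=M1/2=5/4, d=(M2−M1)/(6·2)=-5/24, b=Δ1−h1·(2M1+M2)/6=-1/6
t_q=1/4 → seg 0, τ=1/4; S=1+-17/12·τ+0·τ²+5/12·τ³=167/256

  seg 0: a=1 b=-17/12 c=0 d=5/12
  seg 1: a=0 b=-1/6 c=5/4 d=-5/24
S(1/4) = 167/256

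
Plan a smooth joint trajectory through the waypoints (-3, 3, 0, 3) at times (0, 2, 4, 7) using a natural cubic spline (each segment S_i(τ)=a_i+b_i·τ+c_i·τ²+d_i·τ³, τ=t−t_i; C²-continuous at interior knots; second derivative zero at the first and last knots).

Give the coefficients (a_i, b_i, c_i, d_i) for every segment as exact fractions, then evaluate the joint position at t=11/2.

Δ: Δ0=3, Δ1=-3/2, Δ2=1
row 1: diag=8, rhs=-27; c'=1/4, d'=-27/8
row 2: denom=10−2·1/4=19/2; d'=(15−2·-27/8)/(19/2)=87/38
back: M2=87/38
back: M1=-27/8−1/4·87/38=-75/19
M: M0=0, M1=-75/19, M2=87/38, M3=0
seg 0: a=-3, c=M0/2=0, d=(M1−M0)/(6·2)=-25/76, b=Δ0−h0·(2M0+M1)/6=82/19
seg 1: a=3, c=M1/2=-75/38, d=(M2−M1)/(6·2)=79/152, b=Δ1−h1·(2M1+M2)/6=7/19
seg 2: a=0, c=M2/2=87/76, d=(M3−M2)/(6·3)=-29/228, b=Δ2−h2·(2M2+M3)/6=-49/38
t_q=11/2 → seg 2, τ=3/2; S=0+-49/38·τ+87/76·τ²+-29/228·τ³=129/608

  seg 0: a=-3 b=82/19 c=0 d=-25/76
  seg 1: a=3 b=7/19 c=-75/38 d=79/152
  seg 2: a=0 b=-49/38 c=87/76 d=-29/228
S(11/2) = 129/608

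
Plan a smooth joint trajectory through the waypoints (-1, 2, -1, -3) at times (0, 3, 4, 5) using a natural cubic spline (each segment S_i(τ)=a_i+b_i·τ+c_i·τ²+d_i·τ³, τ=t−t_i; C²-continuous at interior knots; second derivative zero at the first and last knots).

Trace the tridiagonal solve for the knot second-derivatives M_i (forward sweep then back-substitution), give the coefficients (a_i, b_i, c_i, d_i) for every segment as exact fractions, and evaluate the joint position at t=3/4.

  seg 0: a=-1 b=82/31 c=0 d=-17/93
  seg 1: a=2 b=-71/31 c=-51/31 d=29/31
  seg 2: a=-1 b=-86/31 c=36/31 d=-12/31
S(3/4) = 1799/1984

Δ: Δ0=1, Δ1=-3, Δ2=-2
row 1: diag=8, rhs=-24; c'=1/8, d'=-3
row 2: denom=4−1·1/8=31/8; d'=(6−1·-3)/(31/8)=72/31
back: M2=72/31
back: M1=-3−1/8·72/31=-102/31
M: M0=0, M1=-102/31, M2=72/31, M3=0
seg 0: a=-1, c=M0/2=0, d=(M1−M0)/(6·3)=-17/93, b=Δ0−h0·(2M0+M1)/6=82/31
seg 1: a=2, c=M1/2=-51/31, d=(M2−M1)/(6·1)=29/31, b=Δ1−h1·(2M1+M2)/6=-71/31
seg 2: a=-1, c=M2/2=36/31, d=(M3−M2)/(6·1)=-12/31, b=Δ2−h2·(2M2+M3)/6=-86/31
t_q=3/4 → seg 0, τ=3/4; S=-1+82/31·τ+0·τ²+-17/93·τ³=1799/1984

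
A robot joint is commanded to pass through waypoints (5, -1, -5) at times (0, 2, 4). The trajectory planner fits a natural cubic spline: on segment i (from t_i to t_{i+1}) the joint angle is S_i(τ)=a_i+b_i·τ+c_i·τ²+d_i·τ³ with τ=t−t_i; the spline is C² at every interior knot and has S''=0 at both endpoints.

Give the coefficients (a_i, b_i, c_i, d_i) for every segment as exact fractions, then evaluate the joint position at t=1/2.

Δ: Δ0=-3, Δ1=-2
row 1: diag=8, rhs=6; c'=1/4, d'=3/4
back: M1=3/4
M: M0=0, M1=3/4, M2=0
seg 0: a=5, c=M0/2=0, d=(M1−M0)/(6·2)=1/16, b=Δ0−h0·(2M0+M1)/6=-13/4
seg 1: a=-1, c=M1/2=3/8, d=(M2−M1)/(6·2)=-1/16, b=Δ1−h1·(2M1+M2)/6=-5/2
t_q=1/2 → seg 0, τ=1/2; S=5+-13/4·τ+0·τ²+1/16·τ³=433/128

  seg 0: a=5 b=-13/4 c=0 d=1/16
  seg 1: a=-1 b=-5/2 c=3/8 d=-1/16
S(1/2) = 433/128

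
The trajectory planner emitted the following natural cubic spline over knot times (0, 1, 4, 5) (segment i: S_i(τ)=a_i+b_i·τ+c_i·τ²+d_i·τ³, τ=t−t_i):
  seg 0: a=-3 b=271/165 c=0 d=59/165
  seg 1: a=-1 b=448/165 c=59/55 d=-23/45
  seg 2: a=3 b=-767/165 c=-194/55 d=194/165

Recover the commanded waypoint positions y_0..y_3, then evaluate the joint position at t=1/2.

y_0 = S_0(0) = a_0 = -3
y_1 = S_1(0) = a_1 = -1
y_2 = S_2(0) = a_2 = 3
y_3 = S_2(1) = -4
t_q=1/2 is in segment 0 (τ=1/2); S_0(τ)=-939/440

y_0=-3 y_1=-1 y_2=3 y_3=-4
S(1/2) = -939/440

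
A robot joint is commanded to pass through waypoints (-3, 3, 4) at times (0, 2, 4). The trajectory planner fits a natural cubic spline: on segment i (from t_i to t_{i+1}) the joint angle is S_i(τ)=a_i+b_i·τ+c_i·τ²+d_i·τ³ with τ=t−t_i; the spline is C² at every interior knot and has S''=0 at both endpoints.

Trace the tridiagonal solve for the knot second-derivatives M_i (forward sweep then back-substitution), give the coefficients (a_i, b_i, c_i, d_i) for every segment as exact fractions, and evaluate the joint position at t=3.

  seg 0: a=-3 b=29/8 c=0 d=-5/32
  seg 1: a=3 b=7/4 c=-15/16 d=5/32
S(3) = 127/32

Δ: Δ0=3, Δ1=1/2
row 1: diag=8, rhs=-15; c'=1/4, d'=-15/8
back: M1=-15/8
M: M0=0, M1=-15/8, M2=0
seg 0: a=-3, c=M0/2=0, d=(M1−M0)/(6·2)=-5/32, b=Δ0−h0·(2M0+M1)/6=29/8
seg 1: a=3, c=M1/2=-15/16, d=(M2−M1)/(6·2)=5/32, b=Δ1−h1·(2M1+M2)/6=7/4
t_q=3 → seg 1, τ=1; S=3+7/4·τ+-15/16·τ²+5/32·τ³=127/32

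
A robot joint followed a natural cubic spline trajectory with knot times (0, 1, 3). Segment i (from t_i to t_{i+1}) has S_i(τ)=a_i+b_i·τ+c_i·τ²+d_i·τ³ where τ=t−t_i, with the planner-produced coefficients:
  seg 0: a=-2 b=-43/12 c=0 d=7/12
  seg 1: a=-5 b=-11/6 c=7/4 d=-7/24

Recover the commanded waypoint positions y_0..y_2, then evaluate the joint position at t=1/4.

y_0=-2 y_1=-5 y_2=-4
S(1/4) = -739/256

y_0 = S_0(0) = a_0 = -2
y_1 = S_1(0) = a_1 = -5
y_2 = S_1(2) = -4
t_q=1/4 is in segment 0 (τ=1/4); S_0(τ)=-739/256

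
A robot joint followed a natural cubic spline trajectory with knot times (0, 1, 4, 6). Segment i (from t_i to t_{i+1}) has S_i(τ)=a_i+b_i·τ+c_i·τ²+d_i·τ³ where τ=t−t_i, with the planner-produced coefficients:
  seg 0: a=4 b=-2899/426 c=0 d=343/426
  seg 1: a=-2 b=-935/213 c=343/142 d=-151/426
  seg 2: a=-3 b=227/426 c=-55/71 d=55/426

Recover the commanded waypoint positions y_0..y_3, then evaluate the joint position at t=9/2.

y_0 = S_0(0) = a_0 = 4
y_1 = S_1(0) = a_1 = -2
y_2 = S_2(0) = a_2 = -3
y_3 = S_2(2) = -4
t_q=9/2 is in segment 2 (τ=1/2); S_2(τ)=-3307/1136

y_0=4 y_1=-2 y_2=-3 y_3=-4
S(9/2) = -3307/1136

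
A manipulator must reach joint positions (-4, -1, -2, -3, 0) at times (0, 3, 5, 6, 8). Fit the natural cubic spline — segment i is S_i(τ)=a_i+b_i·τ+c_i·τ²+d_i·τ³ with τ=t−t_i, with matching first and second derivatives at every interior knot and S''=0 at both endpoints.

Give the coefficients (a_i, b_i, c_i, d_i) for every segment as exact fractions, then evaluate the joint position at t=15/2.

  seg 0: a=-4 b=901/652 c=0 d=-83/1956
  seg 1: a=-1 b=77/326 c=-249/652 d=9/1304
  seg 2: a=-2 b=-197/163 c=-111/326 d=179/326
  seg 3: a=-3 b=-79/326 c=213/163 d=-71/326
S(15/2) = -3021/2608

Δ: Δ0=1, Δ1=-1/2, Δ2=-1, Δ3=3/2
row 1: diag=10, rhs=-9; c'=1/5, d'=-9/10
row 2: denom=6−2·1/5=28/5; d'=(-3−2·-9/10)/(28/5)=-3/14
row 3: denom=6−1·5/28=163/28; d'=(15−1·-3/14)/(163/28)=426/163
back: M3=426/163
back: M2=-3/14−5/28·426/163=-111/163
back: M1=-9/10−1/5·-111/163=-249/326
M: M0=0, M1=-249/326, M2=-111/163, M3=426/163, M4=0
seg 0: a=-4, c=M0/2=0, d=(M1−M0)/(6·3)=-83/1956, b=Δ0−h0·(2M0+M1)/6=901/652
seg 1: a=-1, c=M1/2=-249/652, d=(M2−M1)/(6·2)=9/1304, b=Δ1−h1·(2M1+M2)/6=77/326
seg 2: a=-2, c=M2/2=-111/326, d=(M3−M2)/(6·1)=179/326, b=Δ2−h2·(2M2+M3)/6=-197/163
seg 3: a=-3, c=M3/2=213/163, d=(M4−M3)/(6·2)=-71/326, b=Δ3−h3·(2M3+M4)/6=-79/326
t_q=15/2 → seg 3, τ=3/2; S=-3+-79/326·τ+213/163·τ²+-71/326·τ³=-3021/2608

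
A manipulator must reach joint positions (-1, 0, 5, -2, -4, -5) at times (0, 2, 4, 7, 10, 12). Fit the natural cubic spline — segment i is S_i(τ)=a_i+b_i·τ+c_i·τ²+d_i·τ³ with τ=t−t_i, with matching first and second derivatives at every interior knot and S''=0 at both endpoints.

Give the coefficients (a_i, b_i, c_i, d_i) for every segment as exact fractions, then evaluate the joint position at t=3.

  seg 0: a=-1 b=-427/1286 c=0 d=535/2572
  seg 1: a=0 b=2783/1286 c=1605/1286 d=-1389/2572
  seg 2: a=5 b=869/1286 c=-1281/643 d=11449/34722
  seg 3: a=-2 b=-1527/643 c=3763/3858 d=-4699/34722
  seg 4: a=-4 b=-227/1286 c=-156/643 d=26/643
S(3) = 7387/2572

Δ: Δ0=1/2, Δ1=5/2, Δ2=-7/3, Δ3=-2/3, Δ4=-1/2
row 1: diag=8, rhs=12; c'=1/4, d'=3/2
row 2: denom=10−2·1/4=19/2; d'=(-29−2·3/2)/(19/2)=-64/19
row 3: denom=12−3·6/19=210/19; d'=(10−3·-64/19)/(210/19)=191/105
row 4: denom=10−3·19/70=643/70; d'=(1−3·191/105)/(643/70)=-312/643
back: M4=-312/643
back: M3=191/105−19/70·-312/643=3763/1929
back: M2=-64/19−6/19·3763/1929=-2562/643
back: M1=3/2−1/4·-2562/643=1605/643
M: M0=0, M1=1605/643, M2=-2562/643, M3=3763/1929, M4=-312/643, M5=0
seg 0: a=-1, c=M0/2=0, d=(M1−M0)/(6·2)=535/2572, b=Δ0−h0·(2M0+M1)/6=-427/1286
seg 1: a=0, c=M1/2=1605/1286, d=(M2−M1)/(6·2)=-1389/2572, b=Δ1−h1·(2M1+M2)/6=2783/1286
seg 2: a=5, c=M2/2=-1281/643, d=(M3−M2)/(6·3)=11449/34722, b=Δ2−h2·(2M2+M3)/6=869/1286
seg 3: a=-2, c=M3/2=3763/3858, d=(M4−M3)/(6·3)=-4699/34722, b=Δ3−h3·(2M3+M4)/6=-1527/643
seg 4: a=-4, c=M4/2=-156/643, d=(M5−M4)/(6·2)=26/643, b=Δ4−h4·(2M4+M5)/6=-227/1286
t_q=3 → seg 1, τ=1; S=0+2783/1286·τ+1605/1286·τ²+-1389/2572·τ³=7387/2572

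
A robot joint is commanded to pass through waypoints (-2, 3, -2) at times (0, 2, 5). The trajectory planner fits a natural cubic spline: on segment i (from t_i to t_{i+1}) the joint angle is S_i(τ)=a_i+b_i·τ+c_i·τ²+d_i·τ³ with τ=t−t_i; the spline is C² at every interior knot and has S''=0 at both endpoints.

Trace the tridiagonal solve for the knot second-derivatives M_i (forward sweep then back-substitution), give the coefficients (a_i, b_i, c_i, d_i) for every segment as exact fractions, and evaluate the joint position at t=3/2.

  seg 0: a=-2 b=10/3 c=0 d=-5/24
  seg 1: a=3 b=5/6 c=-5/4 d=5/36
S(3/2) = 147/64

Δ: Δ0=5/2, Δ1=-5/3
row 1: diag=10, rhs=-25; c'=3/10, d'=-5/2
back: M1=-5/2
M: M0=0, M1=-5/2, M2=0
seg 0: a=-2, c=M0/2=0, d=(M1−M0)/(6·2)=-5/24, b=Δ0−h0·(2M0+M1)/6=10/3
seg 1: a=3, c=M1/2=-5/4, d=(M2−M1)/(6·3)=5/36, b=Δ1−h1·(2M1+M2)/6=5/6
t_q=3/2 → seg 0, τ=3/2; S=-2+10/3·τ+0·τ²+-5/24·τ³=147/64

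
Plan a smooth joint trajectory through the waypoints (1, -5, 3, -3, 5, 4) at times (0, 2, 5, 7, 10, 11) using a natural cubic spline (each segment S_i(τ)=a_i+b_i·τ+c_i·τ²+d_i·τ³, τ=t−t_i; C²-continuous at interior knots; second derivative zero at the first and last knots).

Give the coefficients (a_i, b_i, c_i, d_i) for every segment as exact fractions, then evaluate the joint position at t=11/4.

  seg 0: a=1 b=-29197/6141 c=0 d=5387/12282
  seg 1: a=-5 b=3125/6141 c=5387/2047 d=-11744/18423
  seg 2: a=3 b=-5605/6141 c=-6357/2047 d=6331/6141
  seg 3: a=-3 b=-5917/6141 c=6305/2047 d=-1276/2047
  seg 4: a=5 b=4217/6141 c=-5179/2047 d=5179/6141
S(11/4) = -111585/32752

Δ: Δ0=-3, Δ1=8/3, Δ2=-3, Δ3=8/3, Δ4=-1
row 1: diag=10, rhs=34; c'=3/10, d'=17/5
row 2: denom=10−3·3/10=91/10; d'=(-34−3·17/5)/(91/10)=-34/7
row 3: denom=10−2·20/91=870/91; d'=(34−2·-34/7)/(870/91)=663/145
row 4: denom=8−3·91/290=2047/290; d'=(-22−3·663/145)/(2047/290)=-10358/2047
back: M4=-10358/2047
back: M3=663/145−91/290·-10358/2047=12610/2047
back: M2=-34/7−20/91·12610/2047=-12714/2047
back: M1=17/5−3/10·-12714/2047=10774/2047
M: M0=0, M1=10774/2047, M2=-12714/2047, M3=12610/2047, M4=-10358/2047, M5=0
seg 0: a=1, c=M0/2=0, d=(M1−M0)/(6·2)=5387/12282, b=Δ0−h0·(2M0+M1)/6=-29197/6141
seg 1: a=-5, c=M1/2=5387/2047, d=(M2−M1)/(6·3)=-11744/18423, b=Δ1−h1·(2M1+M2)/6=3125/6141
seg 2: a=3, c=M2/2=-6357/2047, d=(M3−M2)/(6·2)=6331/6141, b=Δ2−h2·(2M2+M3)/6=-5605/6141
seg 3: a=-3, c=M3/2=6305/2047, d=(M4−M3)/(6·3)=-1276/2047, b=Δ3−h3·(2M3+M4)/6=-5917/6141
seg 4: a=5, c=M4/2=-5179/2047, d=(M5−M4)/(6·1)=5179/6141, b=Δ4−h4·(2M4+M5)/6=4217/6141
t_q=11/4 → seg 1, τ=3/4; S=-5+3125/6141·τ+5387/2047·τ²+-11744/18423·τ³=-111585/32752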